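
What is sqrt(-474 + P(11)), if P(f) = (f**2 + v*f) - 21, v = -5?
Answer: I*sqrt(429) ≈ 20.712*I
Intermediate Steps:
P(f) = -21 + f**2 - 5*f (P(f) = (f**2 - 5*f) - 21 = -21 + f**2 - 5*f)
sqrt(-474 + P(11)) = sqrt(-474 + (-21 + 11**2 - 5*11)) = sqrt(-474 + (-21 + 121 - 55)) = sqrt(-474 + 45) = sqrt(-429) = I*sqrt(429)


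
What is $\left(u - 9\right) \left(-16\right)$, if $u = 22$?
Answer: $-208$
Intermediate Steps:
$\left(u - 9\right) \left(-16\right) = \left(22 - 9\right) \left(-16\right) = 13 \left(-16\right) = -208$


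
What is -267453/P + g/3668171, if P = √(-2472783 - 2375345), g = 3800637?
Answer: 3800637/3668171 + 267453*I*√18938/303008 ≈ 1.0361 + 121.47*I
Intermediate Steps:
P = 16*I*√18938 (P = √(-4848128) = 16*I*√18938 ≈ 2201.8*I)
-267453/P + g/3668171 = -267453*(-I*√18938/303008) + 3800637/3668171 = -(-267453)*I*√18938/303008 + 3800637*(1/3668171) = 267453*I*√18938/303008 + 3800637/3668171 = 3800637/3668171 + 267453*I*√18938/303008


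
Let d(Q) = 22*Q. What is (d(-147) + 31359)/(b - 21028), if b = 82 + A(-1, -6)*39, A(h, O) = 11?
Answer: -9375/6839 ≈ -1.3708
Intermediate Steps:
b = 511 (b = 82 + 11*39 = 82 + 429 = 511)
(d(-147) + 31359)/(b - 21028) = (22*(-147) + 31359)/(511 - 21028) = (-3234 + 31359)/(-20517) = 28125*(-1/20517) = -9375/6839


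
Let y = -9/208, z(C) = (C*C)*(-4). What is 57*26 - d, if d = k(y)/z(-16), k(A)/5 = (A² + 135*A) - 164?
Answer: 65619322277/44302336 ≈ 1481.2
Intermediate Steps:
z(C) = -4*C² (z(C) = C²*(-4) = -4*C²)
y = -9/208 (y = -9*1/208 = -9/208 ≈ -0.043269)
k(A) = -820 + 5*A² + 675*A (k(A) = 5*((A² + 135*A) - 164) = 5*(-164 + A² + 135*A) = -820 + 5*A² + 675*A)
d = 36739675/44302336 (d = (-820 + 5*(-9/208)² + 675*(-9/208))/((-4*(-16)²)) = (-820 + 5*(81/43264) - 6075/208)/((-4*256)) = (-820 + 405/43264 - 6075/208)/(-1024) = -36739675/43264*(-1/1024) = 36739675/44302336 ≈ 0.82929)
57*26 - d = 57*26 - 1*36739675/44302336 = 1482 - 36739675/44302336 = 65619322277/44302336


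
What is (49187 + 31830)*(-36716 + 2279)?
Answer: -2789982429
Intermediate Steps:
(49187 + 31830)*(-36716 + 2279) = 81017*(-34437) = -2789982429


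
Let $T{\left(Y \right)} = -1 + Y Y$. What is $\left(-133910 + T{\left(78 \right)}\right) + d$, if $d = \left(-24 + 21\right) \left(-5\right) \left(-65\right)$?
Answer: $-128802$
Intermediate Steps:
$d = -975$ ($d = \left(-3\right) \left(-5\right) \left(-65\right) = 15 \left(-65\right) = -975$)
$T{\left(Y \right)} = -1 + Y^{2}$
$\left(-133910 + T{\left(78 \right)}\right) + d = \left(-133910 - \left(1 - 78^{2}\right)\right) - 975 = \left(-133910 + \left(-1 + 6084\right)\right) - 975 = \left(-133910 + 6083\right) - 975 = -127827 - 975 = -128802$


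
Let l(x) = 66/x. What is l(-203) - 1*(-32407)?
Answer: 6578555/203 ≈ 32407.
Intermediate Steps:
l(-203) - 1*(-32407) = 66/(-203) - 1*(-32407) = 66*(-1/203) + 32407 = -66/203 + 32407 = 6578555/203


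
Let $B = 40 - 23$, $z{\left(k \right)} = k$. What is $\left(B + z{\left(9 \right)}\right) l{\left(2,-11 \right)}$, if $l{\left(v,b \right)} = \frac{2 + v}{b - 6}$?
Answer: $- \frac{104}{17} \approx -6.1176$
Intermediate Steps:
$l{\left(v,b \right)} = \frac{2 + v}{-6 + b}$
$B = 17$
$\left(B + z{\left(9 \right)}\right) l{\left(2,-11 \right)} = \left(17 + 9\right) \frac{2 + 2}{-6 - 11} = 26 \frac{1}{-17} \cdot 4 = 26 \left(\left(- \frac{1}{17}\right) 4\right) = 26 \left(- \frac{4}{17}\right) = - \frac{104}{17}$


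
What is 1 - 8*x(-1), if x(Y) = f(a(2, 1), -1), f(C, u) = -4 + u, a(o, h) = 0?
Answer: 41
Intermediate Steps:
x(Y) = -5 (x(Y) = -4 - 1 = -5)
1 - 8*x(-1) = 1 - 8*(-5) = 1 + 40 = 41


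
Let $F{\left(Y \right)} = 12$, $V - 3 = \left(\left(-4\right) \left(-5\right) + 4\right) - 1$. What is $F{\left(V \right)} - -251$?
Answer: $263$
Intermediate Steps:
$V = 26$ ($V = 3 + \left(\left(\left(-4\right) \left(-5\right) + 4\right) - 1\right) = 3 + \left(\left(20 + 4\right) - 1\right) = 3 + \left(24 - 1\right) = 3 + 23 = 26$)
$F{\left(V \right)} - -251 = 12 - -251 = 12 + 251 = 263$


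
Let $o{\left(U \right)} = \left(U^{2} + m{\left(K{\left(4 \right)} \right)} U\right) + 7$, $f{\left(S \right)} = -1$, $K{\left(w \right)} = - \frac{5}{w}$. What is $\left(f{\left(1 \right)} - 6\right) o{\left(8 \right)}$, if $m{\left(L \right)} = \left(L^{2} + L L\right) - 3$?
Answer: $-504$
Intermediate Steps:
$m{\left(L \right)} = -3 + 2 L^{2}$ ($m{\left(L \right)} = \left(L^{2} + L^{2}\right) - 3 = 2 L^{2} - 3 = -3 + 2 L^{2}$)
$o{\left(U \right)} = 7 + U^{2} + \frac{U}{8}$ ($o{\left(U \right)} = \left(U^{2} + \left(-3 + 2 \left(- \frac{5}{4}\right)^{2}\right) U\right) + 7 = \left(U^{2} + \left(-3 + 2 \cdot \frac{25}{16}\right) U\right) + 7 = \left(U^{2} + \left(-3 + \frac{25}{8}\right) U\right) + 7 = \left(U^{2} + \frac{U}{8}\right) + 7 = 7 + U^{2} + \frac{U}{8}$)
$\left(f{\left(1 \right)} - 6\right) o{\left(8 \right)} = \left(-1 - 6\right) \left(7 + 8^{2} + \frac{1}{8} \cdot 8\right) = - 7 \left(7 + 64 + 1\right) = \left(-7\right) 72 = -504$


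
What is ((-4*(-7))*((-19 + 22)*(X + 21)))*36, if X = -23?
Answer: -6048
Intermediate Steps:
((-4*(-7))*((-19 + 22)*(X + 21)))*36 = ((-4*(-7))*((-19 + 22)*(-23 + 21)))*36 = (28*(3*(-2)))*36 = (28*(-6))*36 = -168*36 = -6048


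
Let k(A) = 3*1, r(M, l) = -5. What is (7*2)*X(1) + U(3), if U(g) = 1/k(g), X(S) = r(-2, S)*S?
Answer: -209/3 ≈ -69.667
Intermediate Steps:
k(A) = 3
X(S) = -5*S
U(g) = 1/3
(7*2)*X(1) + U(3) = (7*2)*(-5*1) + 1/3 = 14*(-5) + 1/3 = -70 + 1/3 = -209/3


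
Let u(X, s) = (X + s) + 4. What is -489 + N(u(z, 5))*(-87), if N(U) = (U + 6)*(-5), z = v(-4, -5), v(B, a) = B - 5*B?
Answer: 12996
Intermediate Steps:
v(B, a) = -4*B
z = 16 (z = -4*(-4) = 16)
u(X, s) = 4 + X + s
N(U) = -30 - 5*U (N(U) = (6 + U)*(-5) = -30 - 5*U)
-489 + N(u(z, 5))*(-87) = -489 + (-30 - 5*(4 + 16 + 5))*(-87) = -489 + (-30 - 5*25)*(-87) = -489 + (-30 - 125)*(-87) = -489 - 155*(-87) = -489 + 13485 = 12996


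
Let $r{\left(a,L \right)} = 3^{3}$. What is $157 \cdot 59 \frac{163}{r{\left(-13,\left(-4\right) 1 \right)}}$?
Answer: $\frac{1509869}{27} \approx 55921.0$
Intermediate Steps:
$r{\left(a,L \right)} = 27$
$157 \cdot 59 \frac{163}{r{\left(-13,\left(-4\right) 1 \right)}} = 157 \cdot 59 \cdot \frac{163}{27} = 9263 \cdot 163 \cdot \frac{1}{27} = 9263 \cdot \frac{163}{27} = \frac{1509869}{27}$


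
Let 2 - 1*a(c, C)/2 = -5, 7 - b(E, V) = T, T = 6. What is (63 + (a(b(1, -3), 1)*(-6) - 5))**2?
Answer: 676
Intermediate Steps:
b(E, V) = 1 (b(E, V) = 7 - 1*6 = 7 - 6 = 1)
a(c, C) = 14 (a(c, C) = 4 - 2*(-5) = 4 + 10 = 14)
(63 + (a(b(1, -3), 1)*(-6) - 5))**2 = (63 + (14*(-6) - 5))**2 = (63 + (-84 - 5))**2 = (63 - 89)**2 = (-26)**2 = 676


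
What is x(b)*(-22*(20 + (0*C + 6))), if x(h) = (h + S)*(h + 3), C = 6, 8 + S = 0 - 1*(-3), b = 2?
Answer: 8580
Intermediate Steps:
S = -5 (S = -8 + (0 - 1*(-3)) = -8 + (0 + 3) = -8 + 3 = -5)
x(h) = (-5 + h)*(3 + h) (x(h) = (h - 5)*(h + 3) = (-5 + h)*(3 + h))
x(b)*(-22*(20 + (0*C + 6))) = (-15 + 2² - 2*2)*(-22*(20 + (0*6 + 6))) = (-15 + 4 - 4)*(-22*(20 + (0 + 6))) = -(-330)*(20 + 6) = -(-330)*26 = -15*(-572) = 8580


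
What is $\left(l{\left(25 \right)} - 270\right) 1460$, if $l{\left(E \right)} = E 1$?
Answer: $-357700$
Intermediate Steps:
$l{\left(E \right)} = E$
$\left(l{\left(25 \right)} - 270\right) 1460 = \left(25 - 270\right) 1460 = \left(-245\right) 1460 = -357700$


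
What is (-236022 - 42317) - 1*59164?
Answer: -337503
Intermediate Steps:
(-236022 - 42317) - 1*59164 = -278339 - 59164 = -337503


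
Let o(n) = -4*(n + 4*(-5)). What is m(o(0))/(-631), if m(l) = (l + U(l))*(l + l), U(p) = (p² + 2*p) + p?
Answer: -1075200/631 ≈ -1704.0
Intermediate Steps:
U(p) = p² + 3*p
o(n) = 80 - 4*n (o(n) = -4*(n - 20) = -4*(-20 + n) = 80 - 4*n)
m(l) = 2*l*(l + l*(3 + l)) (m(l) = (l + l*(3 + l))*(l + l) = (l + l*(3 + l))*(2*l) = 2*l*(l + l*(3 + l)))
m(o(0))/(-631) = (2*(80 - 4*0)²*(4 + (80 - 4*0)))/(-631) = (2*(80 + 0)²*(4 + (80 + 0)))*(-1/631) = (2*80²*(4 + 80))*(-1/631) = (2*6400*84)*(-1/631) = 1075200*(-1/631) = -1075200/631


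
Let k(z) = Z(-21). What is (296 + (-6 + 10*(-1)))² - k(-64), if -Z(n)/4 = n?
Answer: 78316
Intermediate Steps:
Z(n) = -4*n
k(z) = 84 (k(z) = -4*(-21) = 84)
(296 + (-6 + 10*(-1)))² - k(-64) = (296 + (-6 + 10*(-1)))² - 1*84 = (296 + (-6 - 10))² - 84 = (296 - 16)² - 84 = 280² - 84 = 78400 - 84 = 78316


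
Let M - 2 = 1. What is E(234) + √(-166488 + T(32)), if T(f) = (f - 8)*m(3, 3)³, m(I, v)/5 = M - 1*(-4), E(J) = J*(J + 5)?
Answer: 55926 + 4*√53907 ≈ 56855.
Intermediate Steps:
E(J) = J*(5 + J)
M = 3 (M = 2 + 1 = 3)
m(I, v) = 35 (m(I, v) = 5*(3 - 1*(-4)) = 5*(3 + 4) = 5*7 = 35)
T(f) = -343000 + 42875*f (T(f) = (f - 8)*35³ = (-8 + f)*42875 = -343000 + 42875*f)
E(234) + √(-166488 + T(32)) = 234*(5 + 234) + √(-166488 + (-343000 + 42875*32)) = 234*239 + √(-166488 + (-343000 + 1372000)) = 55926 + √(-166488 + 1029000) = 55926 + √862512 = 55926 + 4*√53907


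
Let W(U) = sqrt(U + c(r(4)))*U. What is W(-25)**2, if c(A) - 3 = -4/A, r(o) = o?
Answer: -14375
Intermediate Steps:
c(A) = 3 - 4/A
W(U) = U*sqrt(2 + U) (W(U) = sqrt(U + (3 - 4/4))*U = sqrt(U + (3 - 4*1/4))*U = sqrt(U + (3 - 1))*U = sqrt(U + 2)*U = sqrt(2 + U)*U = U*sqrt(2 + U))
W(-25)**2 = (-25*sqrt(2 - 25))**2 = (-25*I*sqrt(23))**2 = -14375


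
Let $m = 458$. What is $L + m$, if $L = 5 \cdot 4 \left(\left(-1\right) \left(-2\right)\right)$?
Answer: $498$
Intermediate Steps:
$L = 40$ ($L = 20 \cdot 2 = 40$)
$L + m = 40 + 458 = 498$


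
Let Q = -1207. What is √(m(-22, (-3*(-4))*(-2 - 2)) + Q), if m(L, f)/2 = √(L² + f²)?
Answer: √(-1207 + 4*√697) ≈ 33.187*I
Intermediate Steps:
m(L, f) = 2*√(L² + f²)
√(m(-22, (-3*(-4))*(-2 - 2)) + Q) = √(2*√((-22)² + ((-3*(-4))*(-2 - 2))²) - 1207) = √(2*√(484 + (12*(-4))²) - 1207) = √(2*√(484 + (-48)²) - 1207) = √(2*√(484 + 2304) - 1207) = √(2*√2788 - 1207) = √(2*(2*√697) - 1207) = √(4*√697 - 1207) = √(-1207 + 4*√697)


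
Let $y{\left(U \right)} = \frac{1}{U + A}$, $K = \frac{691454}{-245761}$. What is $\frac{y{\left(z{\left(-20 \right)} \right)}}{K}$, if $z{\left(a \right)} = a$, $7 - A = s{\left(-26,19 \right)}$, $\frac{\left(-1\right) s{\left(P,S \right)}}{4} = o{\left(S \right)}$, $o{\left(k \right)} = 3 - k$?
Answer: $\frac{245761}{53241958} \approx 0.0046159$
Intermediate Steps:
$s{\left(P,S \right)} = -12 + 4 S$ ($s{\left(P,S \right)} = - 4 \left(3 - S\right) = -12 + 4 S$)
$K = - \frac{691454}{245761}$ ($K = 691454 \left(- \frac{1}{245761}\right) = - \frac{691454}{245761} \approx -2.8135$)
$A = -57$ ($A = 7 - \left(-12 + 4 \cdot 19\right) = 7 - \left(-12 + 76\right) = 7 - 64 = -57$)
$y{\left(U \right)} = \frac{1}{-57 + U}$ ($y{\left(U \right)} = \frac{1}{U - 57} = \frac{1}{-57 + U}$)
$\frac{y{\left(z{\left(-20 \right)} \right)}}{K} = \frac{1}{\left(-57 - 20\right) \left(- \frac{691454}{245761}\right)} = \frac{1}{-77} \left(- \frac{245761}{691454}\right) = \left(- \frac{1}{77}\right) \left(- \frac{245761}{691454}\right) = \frac{245761}{53241958}$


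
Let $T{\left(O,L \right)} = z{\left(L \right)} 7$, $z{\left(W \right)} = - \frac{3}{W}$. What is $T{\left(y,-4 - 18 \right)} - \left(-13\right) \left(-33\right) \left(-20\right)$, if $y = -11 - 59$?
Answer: $\frac{188781}{22} \approx 8581.0$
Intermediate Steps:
$y = -70$
$T{\left(O,L \right)} = - \frac{21}{L}$ ($T{\left(O,L \right)} = - \frac{3}{L} 7 = - \frac{21}{L}$)
$T{\left(y,-4 - 18 \right)} - \left(-13\right) \left(-33\right) \left(-20\right) = - \frac{21}{-4 - 18} - \left(-13\right) \left(-33\right) \left(-20\right) = - \frac{21}{-22} - 429 \left(-20\right) = \left(-21\right) \left(- \frac{1}{22}\right) - -8580 = \frac{21}{22} + 8580 = \frac{188781}{22}$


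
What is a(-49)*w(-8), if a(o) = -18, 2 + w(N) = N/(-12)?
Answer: 24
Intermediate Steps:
w(N) = -2 - N/12 (w(N) = -2 + N/(-12) = -2 + N*(-1/12) = -2 - N/12)
a(-49)*w(-8) = -18*(-2 - 1/12*(-8)) = -18*(-2 + 2/3) = -18*(-4/3) = 24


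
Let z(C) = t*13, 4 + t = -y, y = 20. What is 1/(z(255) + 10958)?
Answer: 1/10646 ≈ 9.3932e-5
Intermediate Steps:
t = -24 (t = -4 - 1*20 = -4 - 20 = -24)
z(C) = -312 (z(C) = -24*13 = -312)
1/(z(255) + 10958) = 1/(-312 + 10958) = 1/10646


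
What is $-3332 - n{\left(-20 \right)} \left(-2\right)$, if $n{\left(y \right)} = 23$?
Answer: $-3286$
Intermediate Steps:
$-3332 - n{\left(-20 \right)} \left(-2\right) = -3332 - 23 \left(-2\right) = -3332 - -46 = -3332 + 46 = -3286$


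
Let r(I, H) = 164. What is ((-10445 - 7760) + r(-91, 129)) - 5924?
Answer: -23965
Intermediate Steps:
((-10445 - 7760) + r(-91, 129)) - 5924 = ((-10445 - 7760) + 164) - 5924 = (-18205 + 164) - 5924 = -18041 - 5924 = -23965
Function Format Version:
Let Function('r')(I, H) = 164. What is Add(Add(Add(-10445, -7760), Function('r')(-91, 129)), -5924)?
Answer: -23965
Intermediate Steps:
Add(Add(Add(-10445, -7760), Function('r')(-91, 129)), -5924) = Add(Add(Add(-10445, -7760), 164), -5924) = Add(Add(-18205, 164), -5924) = Add(-18041, -5924) = -23965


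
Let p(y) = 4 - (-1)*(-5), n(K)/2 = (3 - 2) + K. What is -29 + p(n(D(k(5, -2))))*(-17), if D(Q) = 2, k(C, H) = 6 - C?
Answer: -12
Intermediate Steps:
n(K) = 2 + 2*K (n(K) = 2*((3 - 2) + K) = 2*(1 + K) = 2 + 2*K)
p(y) = -1 (p(y) = 4 - 1*5 = 4 - 5 = -1)
-29 + p(n(D(k(5, -2))))*(-17) = -29 - 1*(-17) = -29 + 17 = -12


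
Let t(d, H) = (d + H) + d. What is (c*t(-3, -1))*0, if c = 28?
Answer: 0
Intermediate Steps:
t(d, H) = H + 2*d (t(d, H) = (H + d) + d = H + 2*d)
(c*t(-3, -1))*0 = (28*(-1 + 2*(-3)))*0 = (28*(-1 - 6))*0 = (28*(-7))*0 = -196*0 = 0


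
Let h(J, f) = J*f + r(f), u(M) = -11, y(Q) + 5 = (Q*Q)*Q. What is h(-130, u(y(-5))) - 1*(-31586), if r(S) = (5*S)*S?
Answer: 33621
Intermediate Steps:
r(S) = 5*S²
y(Q) = -5 + Q³ (y(Q) = -5 + (Q*Q)*Q = -5 + Q²*Q = -5 + Q³)
h(J, f) = 5*f² + J*f (h(J, f) = J*f + 5*f² = 5*f² + J*f)
h(-130, u(y(-5))) - 1*(-31586) = -11*(-130 + 5*(-11)) - 1*(-31586) = -11*(-130 - 55) + 31586 = -11*(-185) + 31586 = 2035 + 31586 = 33621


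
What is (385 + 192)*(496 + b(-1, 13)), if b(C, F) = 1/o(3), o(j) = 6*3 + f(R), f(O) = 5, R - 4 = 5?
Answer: 6582993/23 ≈ 2.8622e+5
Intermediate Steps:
R = 9 (R = 4 + 5 = 9)
o(j) = 23 (o(j) = 6*3 + 5 = 18 + 5 = 23)
b(C, F) = 1/23
(385 + 192)*(496 + b(-1, 13)) = (385 + 192)*(496 + 1/23) = 577*(11409/23) = 6582993/23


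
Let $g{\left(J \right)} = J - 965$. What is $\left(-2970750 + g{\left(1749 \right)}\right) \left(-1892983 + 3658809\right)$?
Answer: $-5244443181916$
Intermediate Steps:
$g{\left(J \right)} = -965 + J$
$\left(-2970750 + g{\left(1749 \right)}\right) \left(-1892983 + 3658809\right) = \left(-2970750 + \left(-965 + 1749\right)\right) \left(-1892983 + 3658809\right) = \left(-2970750 + 784\right) 1765826 = \left(-2969966\right) 1765826 = -5244443181916$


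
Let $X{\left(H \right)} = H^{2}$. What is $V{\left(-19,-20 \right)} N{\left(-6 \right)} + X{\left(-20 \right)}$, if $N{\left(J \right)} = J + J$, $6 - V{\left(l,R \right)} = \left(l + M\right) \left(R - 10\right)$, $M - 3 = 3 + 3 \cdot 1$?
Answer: $3928$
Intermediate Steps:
$M = 9$ ($M = 3 + \left(3 + 3 \cdot 1\right) = 3 + \left(3 + 3\right) = 3 + 6 = 9$)
$V{\left(l,R \right)} = 6 - \left(-10 + R\right) \left(9 + l\right)$ ($V{\left(l,R \right)} = 6 - \left(l + 9\right) \left(R - 10\right) = 6 - \left(9 + l\right) \left(-10 + R\right) = 6 - \left(-10 + R\right) \left(9 + l\right)$)
$N{\left(J \right)} = 2 J$
$V{\left(-19,-20 \right)} N{\left(-6 \right)} + X{\left(-20 \right)} = \left(96 - -180 + 10 \left(-19\right) - \left(-20\right) \left(-19\right)\right) 2 \left(-6\right) + \left(-20\right)^{2} = \left(96 + 180 - 190 - 380\right) \left(-12\right) + 400 = \left(-294\right) \left(-12\right) + 400 = 3528 + 400 = 3928$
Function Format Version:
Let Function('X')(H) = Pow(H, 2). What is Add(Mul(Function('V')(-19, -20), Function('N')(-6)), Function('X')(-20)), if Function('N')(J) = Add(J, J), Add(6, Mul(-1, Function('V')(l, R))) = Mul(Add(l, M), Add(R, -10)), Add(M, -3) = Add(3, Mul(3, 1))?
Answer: 3928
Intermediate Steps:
M = 9 (M = Add(3, Add(3, Mul(3, 1))) = Add(3, Add(3, 3)) = Add(3, 6) = 9)
Function('V')(l, R) = Add(6, Mul(-1, Add(-10, R), Add(9, l))) (Function('V')(l, R) = Add(6, Mul(-1, Mul(Add(l, 9), Add(R, -10)))) = Add(6, Mul(-1, Mul(Add(9, l), Add(-10, R)))) = Add(6, Mul(-1, Mul(Add(-10, R), Add(9, l)))) = Add(6, Mul(-1, Add(-10, R), Add(9, l))))
Function('N')(J) = Mul(2, J)
Add(Mul(Function('V')(-19, -20), Function('N')(-6)), Function('X')(-20)) = Add(Mul(Add(96, Mul(-9, -20), Mul(10, -19), Mul(-1, -20, -19)), Mul(2, -6)), Pow(-20, 2)) = Add(Mul(Add(96, 180, -190, -380), -12), 400) = Add(Mul(-294, -12), 400) = Add(3528, 400) = 3928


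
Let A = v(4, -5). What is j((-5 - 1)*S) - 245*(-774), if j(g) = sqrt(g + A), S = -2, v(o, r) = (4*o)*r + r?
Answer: 189630 + I*sqrt(73) ≈ 1.8963e+5 + 8.544*I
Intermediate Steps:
v(o, r) = r + 4*o*r (v(o, r) = 4*o*r + r = r + 4*o*r)
A = -85 (A = -5*(1 + 4*4) = -5*(1 + 16) = -5*17 = -85)
j(g) = sqrt(-85 + g) (j(g) = sqrt(g - 85) = sqrt(-85 + g))
j((-5 - 1)*S) - 245*(-774) = sqrt(-85 + (-5 - 1)*(-2)) - 245*(-774) = sqrt(-85 - 6*(-2)) + 189630 = sqrt(-85 + 12) + 189630 = sqrt(-73) + 189630 = I*sqrt(73) + 189630 = 189630 + I*sqrt(73)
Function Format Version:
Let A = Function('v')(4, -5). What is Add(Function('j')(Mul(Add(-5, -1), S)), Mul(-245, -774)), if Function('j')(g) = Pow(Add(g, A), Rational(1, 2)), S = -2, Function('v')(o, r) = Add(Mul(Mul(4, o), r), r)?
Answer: Add(189630, Mul(I, Pow(73, Rational(1, 2)))) ≈ Add(1.8963e+5, Mul(8.5440, I))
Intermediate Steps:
Function('v')(o, r) = Add(r, Mul(4, o, r)) (Function('v')(o, r) = Add(Mul(4, o, r), r) = Add(r, Mul(4, o, r)))
A = -85 (A = Mul(-5, Add(1, Mul(4, 4))) = Mul(-5, Add(1, 16)) = Mul(-5, 17) = -85)
Function('j')(g) = Pow(Add(-85, g), Rational(1, 2)) (Function('j')(g) = Pow(Add(g, -85), Rational(1, 2)) = Pow(Add(-85, g), Rational(1, 2)))
Add(Function('j')(Mul(Add(-5, -1), S)), Mul(-245, -774)) = Add(Pow(Add(-85, Mul(Add(-5, -1), -2)), Rational(1, 2)), Mul(-245, -774)) = Add(Pow(Add(-85, Mul(-6, -2)), Rational(1, 2)), 189630) = Add(Pow(Add(-85, 12), Rational(1, 2)), 189630) = Add(Pow(-73, Rational(1, 2)), 189630) = Add(Mul(I, Pow(73, Rational(1, 2))), 189630) = Add(189630, Mul(I, Pow(73, Rational(1, 2))))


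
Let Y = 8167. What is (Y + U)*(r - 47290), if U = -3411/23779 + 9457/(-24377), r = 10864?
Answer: -172432698332063286/579660683 ≈ -2.9747e+8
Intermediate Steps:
U = -308027950/579660683 (U = -3411*1/23779 + 9457*(-1/24377) = -3411/23779 - 9457/24377 = -308027950/579660683 ≈ -0.53139)
(Y + U)*(r - 47290) = (8167 - 308027950/579660683)*(10864 - 47290) = (4733780770111/579660683)*(-36426) = -172432698332063286/579660683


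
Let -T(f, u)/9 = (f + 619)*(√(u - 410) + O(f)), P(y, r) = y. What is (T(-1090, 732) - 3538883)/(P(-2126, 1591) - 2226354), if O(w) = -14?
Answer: 3598229/2228480 - 4239*√322/2228480 ≈ 1.5805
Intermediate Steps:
T(f, u) = -9*(-14 + √(-410 + u))*(619 + f) (T(f, u) = -9*(f + 619)*(√(u - 410) - 14) = -9*(619 + f)*(√(-410 + u) - 14) = -9*(619 + f)*(-14 + √(-410 + u)) = -9*(-14 + √(-410 + u))*(619 + f))
(T(-1090, 732) - 3538883)/(P(-2126, 1591) - 2226354) = ((77994 - 5571*√(-410 + 732) + 126*(-1090) - 9*(-1090)*√(-410 + 732)) - 3538883)/(-2126 - 2226354) = ((77994 - 5571*√322 - 137340 - 9*(-1090)*√322) - 3538883)/(-2228480) = ((77994 - 5571*√322 - 137340 + 9810*√322) - 3538883)*(-1/2228480) = ((-59346 + 4239*√322) - 3538883)*(-1/2228480) = (-3598229 + 4239*√322)*(-1/2228480) = 3598229/2228480 - 4239*√322/2228480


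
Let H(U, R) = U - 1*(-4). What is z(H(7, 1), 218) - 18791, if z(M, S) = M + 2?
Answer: -18778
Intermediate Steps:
H(U, R) = 4 + U (H(U, R) = U + 4 = 4 + U)
z(M, S) = 2 + M
z(H(7, 1), 218) - 18791 = (2 + (4 + 7)) - 18791 = (2 + 11) - 18791 = 13 - 18791 = -18778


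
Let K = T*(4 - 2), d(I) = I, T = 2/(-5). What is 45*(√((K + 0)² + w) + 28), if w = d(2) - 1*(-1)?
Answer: 1260 + 9*√91 ≈ 1345.9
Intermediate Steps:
T = -⅖ (T = 2*(-⅕) = -⅖ ≈ -0.40000)
K = -⅘ (K = -2*(4 - 2)/5 = -⅖*2 = -⅘ ≈ -0.80000)
w = 3 (w = 2 - 1*(-1) = 2 + 1 = 3)
45*(√((K + 0)² + w) + 28) = 45*(√((-⅘ + 0)² + 3) + 28) = 45*(√((-⅘)² + 3) + 28) = 45*(√(16/25 + 3) + 28) = 45*(√(91/25) + 28) = 45*(√91/5 + 28) = 45*(28 + √91/5) = 1260 + 9*√91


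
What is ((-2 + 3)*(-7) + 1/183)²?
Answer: 1638400/33489 ≈ 48.924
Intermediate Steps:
((-2 + 3)*(-7) + 1/183)² = (1*(-7) + 1/183)² = (-7 + 1/183)² = (-1280/183)² = 1638400/33489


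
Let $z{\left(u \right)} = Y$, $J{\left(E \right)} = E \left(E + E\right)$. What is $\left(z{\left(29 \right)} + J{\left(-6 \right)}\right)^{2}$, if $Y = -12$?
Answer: $3600$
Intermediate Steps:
$J{\left(E \right)} = 2 E^{2}$ ($J{\left(E \right)} = E 2 E = 2 E^{2}$)
$z{\left(u \right)} = -12$
$\left(z{\left(29 \right)} + J{\left(-6 \right)}\right)^{2} = \left(-12 + 2 \left(-6\right)^{2}\right)^{2} = \left(-12 + 2 \cdot 36\right)^{2} = \left(-12 + 72\right)^{2} = 60^{2} = 3600$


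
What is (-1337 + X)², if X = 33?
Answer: 1700416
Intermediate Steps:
(-1337 + X)² = (-1337 + 33)² = (-1304)² = 1700416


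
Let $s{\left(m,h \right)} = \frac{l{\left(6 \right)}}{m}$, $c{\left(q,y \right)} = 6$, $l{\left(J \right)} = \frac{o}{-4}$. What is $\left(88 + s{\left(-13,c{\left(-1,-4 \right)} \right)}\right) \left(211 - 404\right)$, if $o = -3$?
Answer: $- \frac{882589}{52} \approx -16973.0$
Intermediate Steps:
$l{\left(J \right)} = \frac{3}{4}$ ($l{\left(J \right)} = - \frac{3}{-4} = \left(-3\right) \left(- \frac{1}{4}\right) = \frac{3}{4}$)
$s{\left(m,h \right)} = \frac{3}{4 m}$
$\left(88 + s{\left(-13,c{\left(-1,-4 \right)} \right)}\right) \left(211 - 404\right) = \left(88 + \frac{3}{4 \left(-13\right)}\right) \left(211 - 404\right) = \left(88 + \frac{3}{4} \left(- \frac{1}{13}\right)\right) \left(-193\right) = \left(88 - \frac{3}{52}\right) \left(-193\right) = \frac{4573}{52} \left(-193\right) = - \frac{882589}{52}$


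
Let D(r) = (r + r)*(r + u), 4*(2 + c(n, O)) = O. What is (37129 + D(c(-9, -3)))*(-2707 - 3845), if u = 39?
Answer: -241962903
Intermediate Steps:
c(n, O) = -2 + O/4
D(r) = 2*r*(39 + r) (D(r) = (r + r)*(r + 39) = (2*r)*(39 + r) = 2*r*(39 + r))
(37129 + D(c(-9, -3)))*(-2707 - 3845) = (37129 + 2*(-2 + (¼)*(-3))*(39 + (-2 + (¼)*(-3))))*(-2707 - 3845) = (37129 + 2*(-2 - ¾)*(39 + (-2 - ¾)))*(-6552) = (37129 + 2*(-11/4)*(39 - 11/4))*(-6552) = (37129 + 2*(-11/4)*(145/4))*(-6552) = (37129 - 1595/8)*(-6552) = (295437/8)*(-6552) = -241962903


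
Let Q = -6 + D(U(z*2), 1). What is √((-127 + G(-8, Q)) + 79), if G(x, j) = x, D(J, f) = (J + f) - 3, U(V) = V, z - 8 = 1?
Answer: 2*I*√14 ≈ 7.4833*I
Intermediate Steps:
z = 9 (z = 8 + 1 = 9)
D(J, f) = -3 + J + f
Q = 10 (Q = -6 + (-3 + 9*2 + 1) = -6 + (-3 + 18 + 1) = -6 + 16 = 10)
√((-127 + G(-8, Q)) + 79) = √((-127 - 8) + 79) = √(-135 + 79) = √(-56) = 2*I*√14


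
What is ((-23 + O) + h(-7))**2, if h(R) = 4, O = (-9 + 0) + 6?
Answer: 484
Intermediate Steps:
O = -3 (O = -9 + 6 = -3)
((-23 + O) + h(-7))**2 = ((-23 - 3) + 4)**2 = (-26 + 4)**2 = (-22)**2 = 484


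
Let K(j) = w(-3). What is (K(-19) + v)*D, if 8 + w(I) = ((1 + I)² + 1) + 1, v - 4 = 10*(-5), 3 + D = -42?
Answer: 2160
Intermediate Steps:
D = -45 (D = -3 - 42 = -45)
v = -46 (v = 4 + 10*(-5) = 4 - 50 = -46)
w(I) = -6 + (1 + I)² (w(I) = -8 + (((1 + I)² + 1) + 1) = -8 + ((1 + (1 + I)²) + 1) = -8 + (2 + (1 + I)²) = -6 + (1 + I)²)
K(j) = -2 (K(j) = -6 + (1 - 3)² = -6 + (-2)² = -6 + 4 = -2)
(K(-19) + v)*D = (-2 - 46)*(-45) = -48*(-45) = 2160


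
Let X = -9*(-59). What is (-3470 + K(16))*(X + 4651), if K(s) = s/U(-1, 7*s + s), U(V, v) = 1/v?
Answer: -7368804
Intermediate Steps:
X = 531
K(s) = 8*s**2 (K(s) = s/(1/(7*s + s)) = s/(1/(8*s)) = s/((1/(8*s))) = s*(8*s) = 8*s**2)
(-3470 + K(16))*(X + 4651) = (-3470 + 8*16**2)*(531 + 4651) = (-3470 + 8*256)*5182 = (-3470 + 2048)*5182 = -1422*5182 = -7368804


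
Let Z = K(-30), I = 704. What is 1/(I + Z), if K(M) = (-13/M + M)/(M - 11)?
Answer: 1230/866807 ≈ 0.0014190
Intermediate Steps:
K(M) = (M - 13/M)/(-11 + M)
Z = 887/1230 (Z = (-13 + (-30)²)/((-30)*(-11 - 30)) = -1/30*(-13 + 900)/(-41) = -1/30*(-1/41)*887 = 887/1230 ≈ 0.72114)
1/(I + Z) = 1/(704 + 887/1230) = 1/(866807/1230) = 1230/866807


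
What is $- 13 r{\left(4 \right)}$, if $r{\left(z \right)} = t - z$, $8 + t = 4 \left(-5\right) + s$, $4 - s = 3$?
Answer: $403$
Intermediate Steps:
$s = 1$ ($s = 4 - 3 = 1$)
$t = -27$ ($t = -8 + \left(4 \left(-5\right) + 1\right) = -8 + \left(-20 + 1\right) = -8 - 19 = -27$)
$r{\left(z \right)} = -27 - z$
$- 13 r{\left(4 \right)} = - 13 \left(-27 - 4\right) = \left(-13\right) \left(-31\right) = 403$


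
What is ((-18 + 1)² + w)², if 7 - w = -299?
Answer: 354025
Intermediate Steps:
w = 306 (w = 7 - 1*(-299) = 7 + 299 = 306)
((-18 + 1)² + w)² = ((-18 + 1)² + 306)² = ((-17)² + 306)² = (289 + 306)² = 595² = 354025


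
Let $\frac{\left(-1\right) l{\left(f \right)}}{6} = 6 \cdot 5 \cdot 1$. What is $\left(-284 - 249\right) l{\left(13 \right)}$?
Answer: $95940$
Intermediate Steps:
$l{\left(f \right)} = -180$ ($l{\left(f \right)} = - 6 \cdot 6 \cdot 5 \cdot 1 = - 6 \cdot 30 \cdot 1 = \left(-6\right) 30 = -180$)
$\left(-284 - 249\right) l{\left(13 \right)} = \left(-284 - 249\right) \left(-180\right) = \left(-533\right) \left(-180\right) = 95940$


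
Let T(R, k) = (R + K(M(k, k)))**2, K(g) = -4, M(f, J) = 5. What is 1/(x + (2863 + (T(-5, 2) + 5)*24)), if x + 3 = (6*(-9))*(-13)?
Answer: 1/5626 ≈ 0.00017775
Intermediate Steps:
x = 699 (x = -3 + (6*(-9))*(-13) = -3 - 54*(-13) = -3 + 702 = 699)
T(R, k) = (-4 + R)**2 (T(R, k) = (R - 4)**2 = (-4 + R)**2)
1/(x + (2863 + (T(-5, 2) + 5)*24)) = 1/(699 + (2863 + ((-4 - 5)**2 + 5)*24)) = 1/(699 + (2863 + ((-9)**2 + 5)*24)) = 1/(699 + (2863 + (81 + 5)*24)) = 1/(699 + (2863 + 86*24)) = 1/(699 + (2863 + 2064)) = 1/(699 + 4927) = 1/5626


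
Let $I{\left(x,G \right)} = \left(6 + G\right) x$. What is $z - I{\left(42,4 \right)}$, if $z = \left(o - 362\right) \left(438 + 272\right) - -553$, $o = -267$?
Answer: $-446457$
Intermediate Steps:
$I{\left(x,G \right)} = x \left(6 + G\right)$
$z = -446037$ ($z = \left(-267 - 362\right) \left(438 + 272\right) - -553 = \left(-629\right) 710 + 553 = -446590 + 553 = -446037$)
$z - I{\left(42,4 \right)} = -446037 - 42 \left(6 + 4\right) = -446037 - 42 \cdot 10 = -446037 - 420 = -446457$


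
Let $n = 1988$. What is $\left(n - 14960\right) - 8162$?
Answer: $-21134$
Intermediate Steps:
$\left(n - 14960\right) - 8162 = \left(1988 - 14960\right) - 8162 = -12972 + \left(-9975 + 1813\right) = -12972 - 8162 = -21134$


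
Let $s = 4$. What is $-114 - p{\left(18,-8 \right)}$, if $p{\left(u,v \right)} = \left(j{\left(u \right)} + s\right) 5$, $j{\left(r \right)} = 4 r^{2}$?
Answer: $-6614$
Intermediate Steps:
$p{\left(u,v \right)} = 20 + 20 u^{2}$ ($p{\left(u,v \right)} = \left(4 u^{2} + 4\right) 5 = \left(4 + 4 u^{2}\right) 5 = 20 + 20 u^{2}$)
$-114 - p{\left(18,-8 \right)} = -114 - \left(20 + 20 \cdot 18^{2}\right) = -114 - \left(20 + 20 \cdot 324\right) = -114 - \left(20 + 6480\right) = -114 - 6500 = -6614$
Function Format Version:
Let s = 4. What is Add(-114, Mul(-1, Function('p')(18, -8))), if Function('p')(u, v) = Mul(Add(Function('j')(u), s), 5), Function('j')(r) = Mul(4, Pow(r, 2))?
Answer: -6614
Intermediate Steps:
Function('p')(u, v) = Add(20, Mul(20, Pow(u, 2))) (Function('p')(u, v) = Mul(Add(Mul(4, Pow(u, 2)), 4), 5) = Mul(Add(4, Mul(4, Pow(u, 2))), 5) = Add(20, Mul(20, Pow(u, 2))))
Add(-114, Mul(-1, Function('p')(18, -8))) = Add(-114, Mul(-1, Add(20, Mul(20, Pow(18, 2))))) = Add(-114, Mul(-1, Add(20, Mul(20, 324)))) = Add(-114, Mul(-1, Add(20, 6480))) = Add(-114, Mul(-1, 6500)) = Add(-114, -6500) = -6614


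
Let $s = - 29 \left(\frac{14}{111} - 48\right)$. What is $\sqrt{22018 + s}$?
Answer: $\frac{2 \sqrt{72097386}}{111} \approx 152.99$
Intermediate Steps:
$s = \frac{154106}{111}$ ($s = - 29 \left(14 \cdot \frac{1}{111} - 48\right) = - 29 \left(\frac{14}{111} - 48\right) = \left(-29\right) \left(- \frac{5314}{111}\right) = \frac{154106}{111} \approx 1388.3$)
$\sqrt{22018 + s} = \sqrt{22018 + \frac{154106}{111}} = \sqrt{\frac{2598104}{111}} = \frac{2 \sqrt{72097386}}{111}$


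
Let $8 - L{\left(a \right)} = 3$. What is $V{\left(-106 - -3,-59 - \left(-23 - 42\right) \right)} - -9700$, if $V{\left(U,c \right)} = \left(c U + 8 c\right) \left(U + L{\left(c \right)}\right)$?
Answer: $65560$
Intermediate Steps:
$L{\left(a \right)} = 5$ ($L{\left(a \right)} = 8 - 3 = 5$)
$V{\left(U,c \right)} = \left(5 + U\right) \left(8 c + U c\right)$ ($V{\left(U,c \right)} = \left(c U + 8 c\right) \left(U + 5\right) = \left(U c + 8 c\right) \left(5 + U\right) = \left(8 c + U c\right) \left(5 + U\right) = \left(5 + U\right) \left(8 c + U c\right)$)
$V{\left(-106 - -3,-59 - \left(-23 - 42\right) \right)} - -9700 = \left(-59 - \left(-23 - 42\right)\right) \left(40 + \left(-106 - -3\right)^{2} + 13 \left(-106 - -3\right)\right) - -9700 = \left(-59 - \left(-23 - 42\right)\right) \left(40 + \left(-106 + 3\right)^{2} + 13 \left(-106 + 3\right)\right) + 9700 = \left(-59 - -65\right) \left(40 + \left(-103\right)^{2} + 13 \left(-103\right)\right) + 9700 = \left(-59 + 65\right) \left(40 + 10609 - 1339\right) + 9700 = 6 \cdot 9310 + 9700 = 55860 + 9700 = 65560$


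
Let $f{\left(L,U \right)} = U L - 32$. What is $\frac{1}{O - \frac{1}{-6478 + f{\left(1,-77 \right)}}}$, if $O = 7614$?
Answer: $\frac{6587}{50153419} \approx 0.00013134$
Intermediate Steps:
$f{\left(L,U \right)} = -32 + L U$ ($f{\left(L,U \right)} = L U - 32 = -32 + L U$)
$\frac{1}{O - \frac{1}{-6478 + f{\left(1,-77 \right)}}} = \frac{1}{7614 - \frac{1}{-6478 + \left(-32 + 1 \left(-77\right)\right)}} = \frac{1}{7614 - \frac{1}{-6478 - 109}} = \frac{1}{7614 - \frac{1}{-6587}} = \frac{1}{7614 - - \frac{1}{6587}} = \frac{1}{7614 + \frac{1}{6587}} = \frac{1}{\frac{50153419}{6587}} = \frac{6587}{50153419}$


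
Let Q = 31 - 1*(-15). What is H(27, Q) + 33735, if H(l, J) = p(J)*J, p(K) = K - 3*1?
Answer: 35713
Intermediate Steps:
p(K) = -3 + K (p(K) = K - 3 = -3 + K)
Q = 46 (Q = 31 + 15 = 46)
H(l, J) = J*(-3 + J) (H(l, J) = (-3 + J)*J = J*(-3 + J))
H(27, Q) + 33735 = 46*(-3 + 46) + 33735 = 46*43 + 33735 = 1978 + 33735 = 35713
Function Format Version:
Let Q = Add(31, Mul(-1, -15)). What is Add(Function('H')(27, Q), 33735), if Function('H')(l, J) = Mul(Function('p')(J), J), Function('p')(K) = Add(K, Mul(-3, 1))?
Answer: 35713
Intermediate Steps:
Function('p')(K) = Add(-3, K) (Function('p')(K) = Add(K, -3) = Add(-3, K))
Q = 46 (Q = Add(31, 15) = 46)
Function('H')(l, J) = Mul(J, Add(-3, J)) (Function('H')(l, J) = Mul(Add(-3, J), J) = Mul(J, Add(-3, J)))
Add(Function('H')(27, Q), 33735) = Add(Mul(46, Add(-3, 46)), 33735) = Add(Mul(46, 43), 33735) = Add(1978, 33735) = 35713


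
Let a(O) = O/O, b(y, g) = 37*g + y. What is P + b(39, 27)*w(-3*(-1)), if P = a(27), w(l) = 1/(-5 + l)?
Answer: -518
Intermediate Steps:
b(y, g) = y + 37*g
a(O) = 1
P = 1
P + b(39, 27)*w(-3*(-1)) = 1 + (39 + 37*27)/(-5 - 3*(-1)) = 1 + (39 + 999)/(-5 + 3) = 1 + 1038/(-2) = 1 + 1038*(-½) = 1 - 519 = -518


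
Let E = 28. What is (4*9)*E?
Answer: 1008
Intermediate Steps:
(4*9)*E = (4*9)*28 = 36*28 = 1008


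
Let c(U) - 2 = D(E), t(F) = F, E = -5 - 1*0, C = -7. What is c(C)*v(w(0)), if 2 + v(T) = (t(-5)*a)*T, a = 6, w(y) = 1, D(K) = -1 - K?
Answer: -192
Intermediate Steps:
E = -5 (E = -5 + 0 = -5)
c(U) = 6 (c(U) = 2 + (-1 - 1*(-5)) = 2 + (-1 + 5) = 2 + 4 = 6)
v(T) = -2 - 30*T (v(T) = -2 + (-5*6)*T = -2 - 30*T)
c(C)*v(w(0)) = 6*(-2 - 30*1) = 6*(-2 - 30) = 6*(-32) = -192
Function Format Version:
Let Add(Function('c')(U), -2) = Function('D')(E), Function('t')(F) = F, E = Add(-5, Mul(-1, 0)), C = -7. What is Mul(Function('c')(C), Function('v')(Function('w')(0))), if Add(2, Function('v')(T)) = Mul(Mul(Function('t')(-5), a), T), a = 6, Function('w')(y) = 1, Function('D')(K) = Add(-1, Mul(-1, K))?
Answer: -192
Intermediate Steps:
E = -5 (E = Add(-5, 0) = -5)
Function('c')(U) = 6 (Function('c')(U) = Add(2, Add(-1, Mul(-1, -5))) = Add(2, Add(-1, 5)) = Add(2, 4) = 6)
Function('v')(T) = Add(-2, Mul(-30, T)) (Function('v')(T) = Add(-2, Mul(Mul(-5, 6), T)) = Add(-2, Mul(-30, T)))
Mul(Function('c')(C), Function('v')(Function('w')(0))) = Mul(6, Add(-2, Mul(-30, 1))) = Mul(6, Add(-2, -30)) = Mul(6, -32) = -192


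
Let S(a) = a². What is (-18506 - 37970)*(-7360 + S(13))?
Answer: 406118916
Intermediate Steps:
(-18506 - 37970)*(-7360 + S(13)) = (-18506 - 37970)*(-7360 + 13²) = -56476*(-7360 + 169) = -56476*(-7191) = 406118916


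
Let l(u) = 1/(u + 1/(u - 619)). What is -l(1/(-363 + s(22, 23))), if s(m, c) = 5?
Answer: 79333874/349767 ≈ 226.82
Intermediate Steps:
l(u) = 1/(u + 1/(-619 + u))
-l(1/(-363 + s(22, 23))) = -(-619 + 1/(-363 + 5))/(1 + (1/(-363 + 5))**2 - 619/(-363 + 5)) = -(-619 + 1/(-358))/(1 + (1/(-358))**2 - 619/(-358)) = -(-619 - 1/358)/(1 + (-1/358)**2 - 619*(-1/358)) = -(-221603)/((1 + 1/128164 + 619/358)*358) = -(-221603)/(349767/128164*358) = -128164*(-221603)/(349767*358) = -1*(-79333874/349767) = 79333874/349767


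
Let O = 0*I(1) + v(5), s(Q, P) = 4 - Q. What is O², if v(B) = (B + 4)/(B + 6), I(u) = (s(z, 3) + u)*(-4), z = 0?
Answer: 81/121 ≈ 0.66942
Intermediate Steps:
I(u) = -16 - 4*u (I(u) = ((4 - 1*0) + u)*(-4) = ((4 + 0) + u)*(-4) = (4 + u)*(-4) = -16 - 4*u)
v(B) = (4 + B)/(6 + B)
O = 9/11 (O = 0*(-16 - 4*1) + (4 + 5)/(6 + 5) = 0*(-16 - 4) + 9/11 = 0*(-20) + (1/11)*9 = 0 + 9/11 = 9/11 ≈ 0.81818)
O² = (9/11)² = 81/121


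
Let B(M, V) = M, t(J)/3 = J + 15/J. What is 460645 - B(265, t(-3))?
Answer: 460380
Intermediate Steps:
t(J) = 3*J + 45/J (t(J) = 3*(J + 15/J) = 3*J + 45/J)
460645 - B(265, t(-3)) = 460645 - 1*265 = 460645 - 265 = 460380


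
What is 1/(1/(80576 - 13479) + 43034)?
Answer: 67097/2887452299 ≈ 2.3237e-5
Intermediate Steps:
1/(1/(80576 - 13479) + 43034) = 1/(1/67097 + 43034) = 1/(2887452299/67097) = 67097/2887452299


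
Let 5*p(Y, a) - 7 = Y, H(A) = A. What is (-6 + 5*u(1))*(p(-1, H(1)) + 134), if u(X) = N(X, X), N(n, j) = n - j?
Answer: -4056/5 ≈ -811.20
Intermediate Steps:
u(X) = 0 (u(X) = X - X = 0)
p(Y, a) = 7/5 + Y/5
(-6 + 5*u(1))*(p(-1, H(1)) + 134) = (-6 + 5*0)*((7/5 + (⅕)*(-1)) + 134) = (-6 + 0)*((7/5 - ⅕) + 134) = -6*(6/5 + 134) = -6*676/5 = -4056/5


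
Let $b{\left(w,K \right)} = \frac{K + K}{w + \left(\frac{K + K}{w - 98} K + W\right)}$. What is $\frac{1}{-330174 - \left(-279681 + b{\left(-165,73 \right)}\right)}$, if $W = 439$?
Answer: $- \frac{30702}{1550255285} \approx -1.9804 \cdot 10^{-5}$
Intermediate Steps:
$b{\left(w,K \right)} = \frac{2 K}{439 + w + \frac{2 K^{2}}{-98 + w}}$ ($b{\left(w,K \right)} = \frac{K + K}{w + \left(\frac{K + K}{w - 98} K + 439\right)} = \frac{2 K}{w + \left(\frac{2 K}{-98 + w} K + 439\right)} = \frac{2 K}{w + \left(\frac{2 K^{2}}{-98 + w} + 439\right)} = \frac{2 K}{w + \left(439 + \frac{2 K^{2}}{-98 + w}\right)} = \frac{2 K}{439 + w + \frac{2 K^{2}}{-98 + w}}$)
$\frac{1}{-330174 - \left(-279681 + b{\left(-165,73 \right)}\right)} = \frac{1}{-330174 + \left(279681 - 2 \cdot 73 \frac{1}{-43022 + \left(-165\right)^{2} + 2 \cdot 73^{2} + 341 \left(-165\right)} \left(-98 - 165\right)\right)} = \frac{1}{-330174 + \left(279681 - 2 \cdot 73 \frac{1}{-43022 + 27225 + 2 \cdot 5329 - 56265} \left(-263\right)\right)} = \frac{1}{-330174 + \left(279681 - 2 \cdot 73 \frac{1}{-43022 + 27225 + 10658 - 56265} \left(-263\right)\right)} = \frac{1}{-330174 + \left(279681 - 2 \cdot 73 \frac{1}{-61404} \left(-263\right)\right)} = \frac{1}{-330174 + \left(279681 - 2 \cdot 73 \left(- \frac{1}{61404}\right) \left(-263\right)\right)} = \frac{1}{-330174 + \left(279681 - \frac{19199}{30702}\right)} = \frac{1}{-330174 + \frac{8586746863}{30702}} = \frac{1}{- \frac{1550255285}{30702}} = - \frac{30702}{1550255285}$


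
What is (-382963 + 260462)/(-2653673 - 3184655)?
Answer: 122501/5838328 ≈ 0.020982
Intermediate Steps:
(-382963 + 260462)/(-2653673 - 3184655) = -122501/(-5838328) = -122501*(-1/5838328) = 122501/5838328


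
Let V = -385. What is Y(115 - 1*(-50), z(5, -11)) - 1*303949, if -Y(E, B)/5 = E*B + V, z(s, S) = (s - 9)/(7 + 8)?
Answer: -301804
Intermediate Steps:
z(s, S) = -⅗ + s/15 (z(s, S) = (-9 + s)/15 = (-9 + s)*(1/15) = -⅗ + s/15)
Y(E, B) = 1925 - 5*B*E (Y(E, B) = -5*(E*B - 385) = -5*(B*E - 385) = -5*(-385 + B*E) = 1925 - 5*B*E)
Y(115 - 1*(-50), z(5, -11)) - 1*303949 = (1925 - 5*(-⅗ + (1/15)*5)*(115 - 1*(-50))) - 1*303949 = (1925 - 5*(-⅗ + ⅓)*(115 + 50)) - 303949 = (1925 - 5*(-4/15)*165) - 303949 = (1925 + 220) - 303949 = 2145 - 303949 = -301804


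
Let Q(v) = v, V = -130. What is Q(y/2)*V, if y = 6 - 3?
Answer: -195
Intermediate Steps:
y = 3
Q(y/2)*V = (3/2)*(-130) = -195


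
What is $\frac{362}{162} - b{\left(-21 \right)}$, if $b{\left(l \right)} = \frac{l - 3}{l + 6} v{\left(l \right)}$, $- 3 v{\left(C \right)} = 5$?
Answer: $\frac{397}{81} \approx 4.9012$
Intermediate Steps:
$v{\left(C \right)} = - \frac{5}{3}$ ($v{\left(C \right)} = \left(- \frac{1}{3}\right) 5 = - \frac{5}{3}$)
$b{\left(l \right)} = - \frac{5 \left(-3 + l\right)}{3 \left(6 + l\right)}$ ($b{\left(l \right)} = \frac{l - 3}{l + 6} \left(- \frac{5}{3}\right) = \frac{-3 + l}{6 + l} \left(- \frac{5}{3}\right) = - \frac{5 \left(-3 + l\right)}{3 \left(6 + l\right)}$)
$\frac{362}{162} - b{\left(-21 \right)} = \frac{362}{162} - \frac{5 \left(3 - -21\right)}{3 \left(6 - 21\right)} = 362 \cdot \frac{1}{162} - \frac{5 \left(3 + 21\right)}{3 \left(-15\right)} = \frac{181}{81} - \frac{5}{3} \left(- \frac{1}{15}\right) 24 = \frac{181}{81} - - \frac{8}{3} = \frac{181}{81} + \frac{8}{3} = \frac{397}{81}$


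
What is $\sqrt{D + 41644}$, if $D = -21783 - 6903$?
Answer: $\sqrt{12958} \approx 113.83$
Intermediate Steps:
$D = -28686$
$\sqrt{D + 41644} = \sqrt{-28686 + 41644} = \sqrt{12958}$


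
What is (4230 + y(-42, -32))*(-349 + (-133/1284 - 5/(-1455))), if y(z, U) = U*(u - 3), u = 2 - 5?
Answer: -32044557325/20758 ≈ -1.5437e+6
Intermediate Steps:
u = -3
y(z, U) = -6*U (y(z, U) = U*(-3 - 3) = U*(-6) = -6*U)
(4230 + y(-42, -32))*(-349 + (-133/1284 - 5/(-1455))) = (4230 - 6*(-32))*(-349 + (-133/1284 - 5/(-1455))) = (4230 + 192)*(-349 + (-133*1/1284 - 5*(-1/1455))) = 4422*(-349 + (-133/1284 + 1/291)) = 4422*(-349 - 12473/124548) = 4422*(-43479725/124548) = -32044557325/20758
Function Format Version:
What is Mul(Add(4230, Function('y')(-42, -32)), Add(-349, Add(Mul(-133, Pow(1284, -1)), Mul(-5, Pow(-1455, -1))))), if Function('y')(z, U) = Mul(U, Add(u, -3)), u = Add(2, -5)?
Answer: Rational(-32044557325, 20758) ≈ -1.5437e+6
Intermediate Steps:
u = -3
Function('y')(z, U) = Mul(-6, U) (Function('y')(z, U) = Mul(U, Add(-3, -3)) = Mul(U, -6) = Mul(-6, U))
Mul(Add(4230, Function('y')(-42, -32)), Add(-349, Add(Mul(-133, Pow(1284, -1)), Mul(-5, Pow(-1455, -1))))) = Mul(Add(4230, Mul(-6, -32)), Add(-349, Add(Mul(-133, Pow(1284, -1)), Mul(-5, Pow(-1455, -1))))) = Mul(Add(4230, 192), Add(-349, Add(Mul(-133, Rational(1, 1284)), Mul(-5, Rational(-1, 1455))))) = Mul(4422, Add(-349, Add(Rational(-133, 1284), Rational(1, 291)))) = Mul(4422, Add(-349, Rational(-12473, 124548))) = Mul(4422, Rational(-43479725, 124548)) = Rational(-32044557325, 20758)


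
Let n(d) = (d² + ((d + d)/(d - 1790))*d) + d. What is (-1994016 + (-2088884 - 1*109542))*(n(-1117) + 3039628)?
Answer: -52227295997929724/2907 ≈ -1.7966e+13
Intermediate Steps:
n(d) = d + d² + 2*d²/(-1790 + d) (n(d) = (d² + ((2*d)/(-1790 + d))*d) + d = (d² + (2*d/(-1790 + d))*d) + d = (d² + 2*d²/(-1790 + d)) + d = d + d² + 2*d²/(-1790 + d))
(-1994016 + (-2088884 - 1*109542))*(n(-1117) + 3039628) = (-1994016 + (-2088884 - 1*109542))*(-1117*(-1790 + (-1117)² - 1787*(-1117))/(-1790 - 1117) + 3039628) = (-1994016 + (-2088884 - 109542))*(-1117*(-1790 + 1247689 + 1996079)/(-2907) + 3039628) = (-1994016 - 2198426)*(-1117*(-1/2907)*3241978 + 3039628) = -4192442*(3621289426/2907 + 3039628) = -4192442*12457488022/2907 = -52227295997929724/2907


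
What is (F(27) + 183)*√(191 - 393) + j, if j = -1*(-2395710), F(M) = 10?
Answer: 2395710 + 193*I*√202 ≈ 2.3957e+6 + 2743.0*I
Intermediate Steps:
j = 2395710
(F(27) + 183)*√(191 - 393) + j = (10 + 183)*√(191 - 393) + 2395710 = 193*√(-202) + 2395710 = 193*(I*√202) + 2395710 = 193*I*√202 + 2395710 = 2395710 + 193*I*√202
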